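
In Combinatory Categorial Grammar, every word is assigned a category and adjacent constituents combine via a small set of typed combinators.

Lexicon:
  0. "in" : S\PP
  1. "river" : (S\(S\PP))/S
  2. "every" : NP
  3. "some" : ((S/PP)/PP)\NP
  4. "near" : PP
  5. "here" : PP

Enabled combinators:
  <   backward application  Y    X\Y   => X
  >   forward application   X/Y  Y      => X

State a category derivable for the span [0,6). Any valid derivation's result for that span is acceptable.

S

[0,6] S   <
  [0,1] "in" : S\PP
  [1,6] S\(S\PP)   >
    [1,2] "river" : (S\(S\PP))/S
    [2,6] S   >
      [2,5] S/PP   >
        [2,4] (S/PP)/PP   <
          [2,3] "every" : NP
          [3,4] "some" : ((S/PP)/PP)\NP
        [4,5] "near" : PP
      [5,6] "here" : PP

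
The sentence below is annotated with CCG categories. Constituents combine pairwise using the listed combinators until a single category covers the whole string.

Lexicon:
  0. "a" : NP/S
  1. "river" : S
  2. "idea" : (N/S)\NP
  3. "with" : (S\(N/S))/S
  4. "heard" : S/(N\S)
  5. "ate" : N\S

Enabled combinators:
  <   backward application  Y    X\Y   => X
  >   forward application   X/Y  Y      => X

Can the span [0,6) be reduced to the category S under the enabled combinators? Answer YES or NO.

[0,6] S   <
  [0,3] N/S   <
    [0,2] NP   >
      [0,1] "a" : NP/S
      [1,2] "river" : S
    [2,3] "idea" : (N/S)\NP
  [3,6] S\(N/S)   >
    [3,4] "with" : (S\(N/S))/S
    [4,6] S   >
      [4,5] "heard" : S/(N\S)
      [5,6] "ate" : N\S

YES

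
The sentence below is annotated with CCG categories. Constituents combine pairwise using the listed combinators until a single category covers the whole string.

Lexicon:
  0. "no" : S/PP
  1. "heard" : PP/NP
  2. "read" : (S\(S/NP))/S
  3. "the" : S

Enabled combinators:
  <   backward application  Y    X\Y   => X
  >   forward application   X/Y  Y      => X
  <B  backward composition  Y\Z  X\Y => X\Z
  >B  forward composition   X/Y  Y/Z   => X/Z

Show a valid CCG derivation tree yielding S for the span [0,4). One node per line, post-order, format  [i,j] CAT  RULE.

[0,4] S   <
  [0,2] S/NP   >B
    [0,1] "no" : S/PP
    [1,2] "heard" : PP/NP
  [2,4] S\(S/NP)   >
    [2,3] "read" : (S\(S/NP))/S
    [3,4] "the" : S

[0,1] S/PP  lex  "no"
[1,2] PP/NP  lex  "heard"
[0,2] S/NP  >B  k=1
[2,3] (S\(S/NP))/S  lex  "read"
[3,4] S  lex  "the"
[2,4] S\(S/NP)  >  k=3
[0,4] S  <  k=2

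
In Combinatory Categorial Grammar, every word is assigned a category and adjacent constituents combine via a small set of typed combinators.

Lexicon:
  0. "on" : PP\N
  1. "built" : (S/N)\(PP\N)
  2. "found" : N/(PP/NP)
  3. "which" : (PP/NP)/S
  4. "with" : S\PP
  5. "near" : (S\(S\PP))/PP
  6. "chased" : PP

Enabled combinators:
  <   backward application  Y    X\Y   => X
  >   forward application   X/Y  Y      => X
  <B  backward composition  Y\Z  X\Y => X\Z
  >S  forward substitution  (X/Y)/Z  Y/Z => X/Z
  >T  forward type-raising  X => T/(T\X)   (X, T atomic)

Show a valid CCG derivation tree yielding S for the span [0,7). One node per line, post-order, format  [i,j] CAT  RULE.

[0,7] S   >
  [0,2] S/N   <
    [0,1] "on" : PP\N
    [1,2] "built" : (S/N)\(PP\N)
  [2,7] N   >
    [2,3] "found" : N/(PP/NP)
    [3,7] PP/NP   >
      [3,4] "which" : (PP/NP)/S
      [4,7] S   <
        [4,5] "with" : S\PP
        [5,7] S\(S\PP)   >
          [5,6] "near" : (S\(S\PP))/PP
          [6,7] "chased" : PP

[0,1] PP\N  lex  "on"
[1,2] (S/N)\(PP\N)  lex  "built"
[0,2] S/N  <  k=1
[2,3] N/(PP/NP)  lex  "found"
[3,4] (PP/NP)/S  lex  "which"
[4,5] S\PP  lex  "with"
[5,6] (S\(S\PP))/PP  lex  "near"
[6,7] PP  lex  "chased"
[5,7] S\(S\PP)  >  k=6
[4,7] S  <  k=5
[3,7] PP/NP  >  k=4
[2,7] N  >  k=3
[0,7] S  >  k=2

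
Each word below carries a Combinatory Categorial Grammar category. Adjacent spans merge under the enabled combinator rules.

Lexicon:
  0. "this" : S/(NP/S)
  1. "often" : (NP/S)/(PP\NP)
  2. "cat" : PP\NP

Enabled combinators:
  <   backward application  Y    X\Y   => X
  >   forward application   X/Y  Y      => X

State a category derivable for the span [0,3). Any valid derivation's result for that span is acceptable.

[0,3] S   >
  [0,1] "this" : S/(NP/S)
  [1,3] NP/S   >
    [1,2] "often" : (NP/S)/(PP\NP)
    [2,3] "cat" : PP\NP

S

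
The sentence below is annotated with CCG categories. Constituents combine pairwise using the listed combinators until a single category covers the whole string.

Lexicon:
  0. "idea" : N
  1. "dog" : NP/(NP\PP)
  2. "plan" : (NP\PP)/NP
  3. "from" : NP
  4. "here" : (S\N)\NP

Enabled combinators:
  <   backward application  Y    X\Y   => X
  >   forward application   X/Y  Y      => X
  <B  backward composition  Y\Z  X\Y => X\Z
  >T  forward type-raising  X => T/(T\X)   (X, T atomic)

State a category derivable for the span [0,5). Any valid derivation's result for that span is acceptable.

S

[0,5] S   <
  [0,1] "idea" : N
  [1,5] S\N   <
    [1,4] NP   >
      [1,2] "dog" : NP/(NP\PP)
      [2,4] NP\PP   >
        [2,3] "plan" : (NP\PP)/NP
        [3,4] "from" : NP
    [4,5] "here" : (S\N)\NP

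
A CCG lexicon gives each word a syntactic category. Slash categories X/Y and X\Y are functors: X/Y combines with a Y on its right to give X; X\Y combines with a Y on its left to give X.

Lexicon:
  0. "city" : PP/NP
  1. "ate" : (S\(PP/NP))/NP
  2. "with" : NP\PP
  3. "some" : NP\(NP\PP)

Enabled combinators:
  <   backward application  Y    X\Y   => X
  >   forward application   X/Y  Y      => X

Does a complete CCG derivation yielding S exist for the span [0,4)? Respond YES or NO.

YES

[0,4] S   <
  [0,1] "city" : PP/NP
  [1,4] S\(PP/NP)   >
    [1,2] "ate" : (S\(PP/NP))/NP
    [2,4] NP   <
      [2,3] "with" : NP\PP
      [3,4] "some" : NP\(NP\PP)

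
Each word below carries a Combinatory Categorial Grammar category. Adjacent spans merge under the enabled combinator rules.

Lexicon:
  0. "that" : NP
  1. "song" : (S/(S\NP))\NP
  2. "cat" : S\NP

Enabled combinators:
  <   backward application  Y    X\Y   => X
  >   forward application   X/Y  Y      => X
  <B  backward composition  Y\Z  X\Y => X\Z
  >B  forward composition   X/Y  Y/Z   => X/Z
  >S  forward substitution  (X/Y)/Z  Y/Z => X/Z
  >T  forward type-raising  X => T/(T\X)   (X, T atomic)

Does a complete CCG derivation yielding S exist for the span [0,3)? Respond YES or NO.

[0,3] S   >
  [0,2] S/(S\NP)   <
    [0,1] "that" : NP
    [1,2] "song" : (S/(S\NP))\NP
  [2,3] "cat" : S\NP

YES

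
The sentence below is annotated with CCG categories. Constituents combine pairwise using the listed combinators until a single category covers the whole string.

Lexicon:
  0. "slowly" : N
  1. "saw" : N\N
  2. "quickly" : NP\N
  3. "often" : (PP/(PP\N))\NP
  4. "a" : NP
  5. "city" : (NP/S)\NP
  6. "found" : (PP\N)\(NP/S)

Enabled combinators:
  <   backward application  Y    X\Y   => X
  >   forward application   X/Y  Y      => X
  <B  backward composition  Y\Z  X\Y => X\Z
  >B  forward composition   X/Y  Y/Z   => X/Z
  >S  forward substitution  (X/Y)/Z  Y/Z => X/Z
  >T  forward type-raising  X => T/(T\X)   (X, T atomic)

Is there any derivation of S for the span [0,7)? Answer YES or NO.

N N\N NP\N (PP/(PP\N))\NP NP (NP/S)\NP (PP\N)\(NP/S)
CKY chart[0,7] = {N/(N\PP), NP/(NP\PP), PP, PP/(PP\PP), S/(S\PP)}; S ∉ chart

NO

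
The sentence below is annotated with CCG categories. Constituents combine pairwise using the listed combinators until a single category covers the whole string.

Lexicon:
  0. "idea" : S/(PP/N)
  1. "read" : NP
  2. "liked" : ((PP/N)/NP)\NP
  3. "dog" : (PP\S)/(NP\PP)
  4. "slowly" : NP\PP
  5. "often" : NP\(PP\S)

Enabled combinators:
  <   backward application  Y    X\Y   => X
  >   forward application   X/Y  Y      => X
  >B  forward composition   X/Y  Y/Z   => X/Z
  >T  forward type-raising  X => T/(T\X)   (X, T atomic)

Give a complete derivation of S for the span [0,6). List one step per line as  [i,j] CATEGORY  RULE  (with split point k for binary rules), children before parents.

[0,1] S/(PP/N)  lex  "idea"
[1,2] NP  lex  "read"
[2,3] ((PP/N)/NP)\NP  lex  "liked"
[1,3] (PP/N)/NP  <  k=2
[0,3] S/NP  >B  k=1
[3,4] (PP\S)/(NP\PP)  lex  "dog"
[4,5] NP\PP  lex  "slowly"
[3,5] PP\S  >  k=4
[5,6] NP\(PP\S)  lex  "often"
[3,6] NP  <  k=5
[0,6] S  >  k=3

[0,6] S   >
  [0,3] S/NP   >B
    [0,1] "idea" : S/(PP/N)
    [1,3] (PP/N)/NP   <
      [1,2] "read" : NP
      [2,3] "liked" : ((PP/N)/NP)\NP
  [3,6] NP   <
    [3,5] PP\S   >
      [3,4] "dog" : (PP\S)/(NP\PP)
      [4,5] "slowly" : NP\PP
    [5,6] "often" : NP\(PP\S)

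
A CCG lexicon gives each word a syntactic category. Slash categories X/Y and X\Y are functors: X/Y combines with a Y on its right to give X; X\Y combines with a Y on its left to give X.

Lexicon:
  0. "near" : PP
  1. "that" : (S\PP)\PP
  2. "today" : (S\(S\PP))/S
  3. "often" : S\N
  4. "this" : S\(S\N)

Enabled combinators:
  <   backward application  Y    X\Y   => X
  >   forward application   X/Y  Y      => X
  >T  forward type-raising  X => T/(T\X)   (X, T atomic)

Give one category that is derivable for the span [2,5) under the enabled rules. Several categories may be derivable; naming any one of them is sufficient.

S\(S\PP)

[0,5] S   <
  [0,2] S\PP   <
    [0,1] "near" : PP
    [1,2] "that" : (S\PP)\PP
  [2,5] S\(S\PP)   >
    [2,3] "today" : (S\(S\PP))/S
    [3,5] S   <
      [3,4] "often" : S\N
      [4,5] "this" : S\(S\N)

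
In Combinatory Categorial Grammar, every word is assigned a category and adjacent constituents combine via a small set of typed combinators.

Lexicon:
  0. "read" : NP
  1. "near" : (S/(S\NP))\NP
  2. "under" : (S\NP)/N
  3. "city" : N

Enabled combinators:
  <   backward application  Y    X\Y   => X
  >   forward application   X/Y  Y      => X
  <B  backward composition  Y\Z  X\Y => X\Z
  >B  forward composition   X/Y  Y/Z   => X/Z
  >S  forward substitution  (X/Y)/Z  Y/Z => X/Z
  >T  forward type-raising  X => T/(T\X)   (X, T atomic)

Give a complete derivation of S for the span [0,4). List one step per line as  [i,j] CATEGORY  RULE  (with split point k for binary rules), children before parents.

[0,1] NP  lex  "read"
[1,2] (S/(S\NP))\NP  lex  "near"
[0,2] S/(S\NP)  <  k=1
[2,3] (S\NP)/N  lex  "under"
[3,4] N  lex  "city"
[2,4] S\NP  >  k=3
[0,4] S  >  k=2

[0,4] S   >
  [0,2] S/(S\NP)   <
    [0,1] "read" : NP
    [1,2] "near" : (S/(S\NP))\NP
  [2,4] S\NP   >
    [2,3] "under" : (S\NP)/N
    [3,4] "city" : N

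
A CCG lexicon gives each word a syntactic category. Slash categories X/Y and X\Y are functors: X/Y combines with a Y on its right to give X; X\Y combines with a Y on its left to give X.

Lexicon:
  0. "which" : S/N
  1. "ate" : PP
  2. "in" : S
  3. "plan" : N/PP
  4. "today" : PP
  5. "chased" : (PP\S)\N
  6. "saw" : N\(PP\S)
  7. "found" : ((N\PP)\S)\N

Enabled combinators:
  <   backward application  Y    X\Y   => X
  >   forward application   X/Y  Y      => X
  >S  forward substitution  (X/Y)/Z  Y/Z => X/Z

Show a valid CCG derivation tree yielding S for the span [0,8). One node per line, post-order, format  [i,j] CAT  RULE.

[0,1] S/N  lex  "which"
[1,2] PP  lex  "ate"
[2,3] S  lex  "in"
[3,4] N/PP  lex  "plan"
[4,5] PP  lex  "today"
[3,5] N  >  k=4
[5,6] (PP\S)\N  lex  "chased"
[3,6] PP\S  <  k=5
[6,7] N\(PP\S)  lex  "saw"
[3,7] N  <  k=6
[7,8] ((N\PP)\S)\N  lex  "found"
[3,8] (N\PP)\S  <  k=7
[2,8] N\PP  <  k=3
[1,8] N  <  k=2
[0,8] S  >  k=1

[0,8] S   >
  [0,1] "which" : S/N
  [1,8] N   <
    [1,2] "ate" : PP
    [2,8] N\PP   <
      [2,3] "in" : S
      [3,8] (N\PP)\S   <
        [3,7] N   <
          [3,6] PP\S   <
            [3,5] N   >
              [3,4] "plan" : N/PP
              [4,5] "today" : PP
            [5,6] "chased" : (PP\S)\N
          [6,7] "saw" : N\(PP\S)
        [7,8] "found" : ((N\PP)\S)\N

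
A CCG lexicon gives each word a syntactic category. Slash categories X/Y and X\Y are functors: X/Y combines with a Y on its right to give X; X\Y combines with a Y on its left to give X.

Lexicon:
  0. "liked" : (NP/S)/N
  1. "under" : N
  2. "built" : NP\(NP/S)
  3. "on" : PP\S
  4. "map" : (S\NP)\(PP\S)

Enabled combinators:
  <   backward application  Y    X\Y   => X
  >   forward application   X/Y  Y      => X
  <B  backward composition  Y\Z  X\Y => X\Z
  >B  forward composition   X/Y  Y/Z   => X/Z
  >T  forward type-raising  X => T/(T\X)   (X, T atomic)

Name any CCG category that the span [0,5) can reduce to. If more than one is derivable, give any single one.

S

[0,5] S   <
  [0,3] NP   <
    [0,2] NP/S   >
      [0,1] "liked" : (NP/S)/N
      [1,2] "under" : N
    [2,3] "built" : NP\(NP/S)
  [3,5] S\NP   <
    [3,4] "on" : PP\S
    [4,5] "map" : (S\NP)\(PP\S)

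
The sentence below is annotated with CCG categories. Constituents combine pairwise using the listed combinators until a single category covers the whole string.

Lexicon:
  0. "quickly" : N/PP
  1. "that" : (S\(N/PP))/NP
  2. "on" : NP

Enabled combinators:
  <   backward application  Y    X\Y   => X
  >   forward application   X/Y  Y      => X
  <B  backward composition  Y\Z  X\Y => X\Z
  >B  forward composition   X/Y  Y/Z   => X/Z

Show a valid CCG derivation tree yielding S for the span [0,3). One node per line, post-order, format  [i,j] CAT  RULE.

[0,1] N/PP  lex  "quickly"
[1,2] (S\(N/PP))/NP  lex  "that"
[2,3] NP  lex  "on"
[1,3] S\(N/PP)  >  k=2
[0,3] S  <  k=1

[0,3] S   <
  [0,1] "quickly" : N/PP
  [1,3] S\(N/PP)   >
    [1,2] "that" : (S\(N/PP))/NP
    [2,3] "on" : NP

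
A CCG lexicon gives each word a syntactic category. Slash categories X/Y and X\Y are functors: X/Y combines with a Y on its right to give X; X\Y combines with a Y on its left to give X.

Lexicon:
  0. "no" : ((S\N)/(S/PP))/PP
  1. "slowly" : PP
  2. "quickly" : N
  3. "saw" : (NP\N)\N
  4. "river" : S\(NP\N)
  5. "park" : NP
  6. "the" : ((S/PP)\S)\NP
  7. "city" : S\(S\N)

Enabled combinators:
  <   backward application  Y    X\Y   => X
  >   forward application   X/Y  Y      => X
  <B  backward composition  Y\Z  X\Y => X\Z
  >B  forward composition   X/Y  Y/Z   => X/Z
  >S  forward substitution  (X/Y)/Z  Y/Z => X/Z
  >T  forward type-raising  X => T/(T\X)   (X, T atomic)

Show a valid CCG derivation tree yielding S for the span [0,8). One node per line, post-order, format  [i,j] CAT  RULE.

[0,8] S   <
  [0,7] S\N   >
    [0,2] (S\N)/(S/PP)   >
      [0,1] "no" : ((S\N)/(S/PP))/PP
      [1,2] "slowly" : PP
    [2,7] S/PP   <
      [2,5] S   >
        [2,3] S/(S\N)   >T
          [2,3] "quickly" : N
        [3,5] S\N   <B
          [3,4] "saw" : (NP\N)\N
          [4,5] "river" : S\(NP\N)
      [5,7] (S/PP)\S   <
        [5,6] "park" : NP
        [6,7] "the" : ((S/PP)\S)\NP
  [7,8] "city" : S\(S\N)

[0,1] ((S\N)/(S/PP))/PP  lex  "no"
[1,2] PP  lex  "slowly"
[0,2] (S\N)/(S/PP)  >  k=1
[2,3] N  lex  "quickly"
[2,3] S/(S\N)  >T
[3,4] (NP\N)\N  lex  "saw"
[4,5] S\(NP\N)  lex  "river"
[3,5] S\N  <B  k=4
[2,5] S  >  k=3
[5,6] NP  lex  "park"
[6,7] ((S/PP)\S)\NP  lex  "the"
[5,7] (S/PP)\S  <  k=6
[2,7] S/PP  <  k=5
[0,7] S\N  >  k=2
[7,8] S\(S\N)  lex  "city"
[0,8] S  <  k=7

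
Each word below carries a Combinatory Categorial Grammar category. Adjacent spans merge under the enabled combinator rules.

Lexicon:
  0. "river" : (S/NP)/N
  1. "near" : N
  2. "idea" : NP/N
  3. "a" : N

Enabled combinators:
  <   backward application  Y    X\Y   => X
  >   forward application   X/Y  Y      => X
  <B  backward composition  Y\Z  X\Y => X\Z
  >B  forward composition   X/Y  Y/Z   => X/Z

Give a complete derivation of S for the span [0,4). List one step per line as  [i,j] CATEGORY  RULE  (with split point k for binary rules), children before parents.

[0,1] (S/NP)/N  lex  "river"
[1,2] N  lex  "near"
[0,2] S/NP  >  k=1
[2,3] NP/N  lex  "idea"
[3,4] N  lex  "a"
[2,4] NP  >  k=3
[0,4] S  >  k=2

[0,4] S   >
  [0,2] S/NP   >
    [0,1] "river" : (S/NP)/N
    [1,2] "near" : N
  [2,4] NP   >
    [2,3] "idea" : NP/N
    [3,4] "a" : N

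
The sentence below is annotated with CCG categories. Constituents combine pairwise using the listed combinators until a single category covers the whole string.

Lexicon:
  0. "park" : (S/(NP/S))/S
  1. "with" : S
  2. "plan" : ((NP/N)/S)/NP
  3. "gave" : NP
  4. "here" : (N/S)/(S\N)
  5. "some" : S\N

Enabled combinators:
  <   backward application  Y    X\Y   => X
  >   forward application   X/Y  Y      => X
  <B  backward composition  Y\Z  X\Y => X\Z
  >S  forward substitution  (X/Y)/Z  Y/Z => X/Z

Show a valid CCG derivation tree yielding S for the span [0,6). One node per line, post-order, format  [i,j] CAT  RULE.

[0,1] (S/(NP/S))/S  lex  "park"
[1,2] S  lex  "with"
[0,2] S/(NP/S)  >  k=1
[2,3] ((NP/N)/S)/NP  lex  "plan"
[3,4] NP  lex  "gave"
[2,4] (NP/N)/S  >  k=3
[4,5] (N/S)/(S\N)  lex  "here"
[5,6] S\N  lex  "some"
[4,6] N/S  >  k=5
[2,6] NP/S  >S  k=4
[0,6] S  >  k=2

[0,6] S   >
  [0,2] S/(NP/S)   >
    [0,1] "park" : (S/(NP/S))/S
    [1,2] "with" : S
  [2,6] NP/S   >S
    [2,4] (NP/N)/S   >
      [2,3] "plan" : ((NP/N)/S)/NP
      [3,4] "gave" : NP
    [4,6] N/S   >
      [4,5] "here" : (N/S)/(S\N)
      [5,6] "some" : S\N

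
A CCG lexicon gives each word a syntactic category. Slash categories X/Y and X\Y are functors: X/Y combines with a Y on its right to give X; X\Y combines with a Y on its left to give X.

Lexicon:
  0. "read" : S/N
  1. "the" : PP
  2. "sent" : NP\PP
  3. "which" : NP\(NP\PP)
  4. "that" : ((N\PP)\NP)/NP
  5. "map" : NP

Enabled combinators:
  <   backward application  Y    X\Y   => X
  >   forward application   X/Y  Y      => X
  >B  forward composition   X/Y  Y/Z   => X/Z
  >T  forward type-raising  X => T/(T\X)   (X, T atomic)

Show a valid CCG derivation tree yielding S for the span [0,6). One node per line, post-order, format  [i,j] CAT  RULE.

[0,1] S/N  lex  "read"
[1,2] PP  lex  "the"
[2,3] NP\PP  lex  "sent"
[3,4] NP\(NP\PP)  lex  "which"
[2,4] NP  <  k=3
[4,5] ((N\PP)\NP)/NP  lex  "that"
[5,6] NP  lex  "map"
[4,6] (N\PP)\NP  >  k=5
[2,6] N\PP  <  k=4
[1,6] N  <  k=2
[0,6] S  >  k=1

[0,6] S   >
  [0,1] "read" : S/N
  [1,6] N   <
    [1,2] "the" : PP
    [2,6] N\PP   <
      [2,4] NP   <
        [2,3] "sent" : NP\PP
        [3,4] "which" : NP\(NP\PP)
      [4,6] (N\PP)\NP   >
        [4,5] "that" : ((N\PP)\NP)/NP
        [5,6] "map" : NP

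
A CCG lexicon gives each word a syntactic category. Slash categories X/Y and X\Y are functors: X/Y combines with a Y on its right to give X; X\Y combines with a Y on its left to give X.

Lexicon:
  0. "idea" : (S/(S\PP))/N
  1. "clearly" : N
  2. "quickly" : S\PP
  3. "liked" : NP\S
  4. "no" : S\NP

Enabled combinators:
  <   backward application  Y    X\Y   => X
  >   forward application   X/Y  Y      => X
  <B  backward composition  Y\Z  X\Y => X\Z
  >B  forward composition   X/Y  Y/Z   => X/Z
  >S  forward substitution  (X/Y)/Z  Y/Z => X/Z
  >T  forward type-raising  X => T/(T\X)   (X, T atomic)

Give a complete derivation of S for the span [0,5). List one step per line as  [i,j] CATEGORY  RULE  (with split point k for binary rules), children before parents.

[0,5] S   >
  [0,2] S/(S\PP)   >
    [0,1] "idea" : (S/(S\PP))/N
    [1,2] "clearly" : N
  [2,5] S\PP   <B
    [2,3] "quickly" : S\PP
    [3,5] S\S   <B
      [3,4] "liked" : NP\S
      [4,5] "no" : S\NP

[0,1] (S/(S\PP))/N  lex  "idea"
[1,2] N  lex  "clearly"
[0,2] S/(S\PP)  >  k=1
[2,3] S\PP  lex  "quickly"
[3,4] NP\S  lex  "liked"
[4,5] S\NP  lex  "no"
[3,5] S\S  <B  k=4
[2,5] S\PP  <B  k=3
[0,5] S  >  k=2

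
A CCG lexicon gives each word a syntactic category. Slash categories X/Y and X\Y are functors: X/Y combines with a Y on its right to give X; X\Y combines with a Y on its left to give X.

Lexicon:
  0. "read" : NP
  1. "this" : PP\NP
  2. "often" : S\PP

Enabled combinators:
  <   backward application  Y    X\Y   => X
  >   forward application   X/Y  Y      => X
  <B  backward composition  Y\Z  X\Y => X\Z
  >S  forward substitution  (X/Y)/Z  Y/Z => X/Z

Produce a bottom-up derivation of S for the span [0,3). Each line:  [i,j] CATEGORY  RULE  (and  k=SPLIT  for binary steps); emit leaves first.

[0,1] NP  lex  "read"
[1,2] PP\NP  lex  "this"
[0,2] PP  <  k=1
[2,3] S\PP  lex  "often"
[0,3] S  <  k=2

[0,3] S   <
  [0,2] PP   <
    [0,1] "read" : NP
    [1,2] "this" : PP\NP
  [2,3] "often" : S\PP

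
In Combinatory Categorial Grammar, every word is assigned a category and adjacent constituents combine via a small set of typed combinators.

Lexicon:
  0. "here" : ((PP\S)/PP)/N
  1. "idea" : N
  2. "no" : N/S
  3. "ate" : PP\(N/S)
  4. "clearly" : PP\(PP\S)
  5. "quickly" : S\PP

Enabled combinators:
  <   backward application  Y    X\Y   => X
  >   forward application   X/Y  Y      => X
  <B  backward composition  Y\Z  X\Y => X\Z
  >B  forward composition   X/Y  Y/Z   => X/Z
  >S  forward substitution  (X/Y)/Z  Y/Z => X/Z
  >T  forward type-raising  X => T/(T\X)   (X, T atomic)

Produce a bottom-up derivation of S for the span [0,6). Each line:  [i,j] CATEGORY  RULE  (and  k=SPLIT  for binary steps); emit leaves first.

[0,1] ((PP\S)/PP)/N  lex  "here"
[1,2] N  lex  "idea"
[0,2] (PP\S)/PP  >  k=1
[2,3] N/S  lex  "no"
[3,4] PP\(N/S)  lex  "ate"
[2,4] PP  <  k=3
[0,4] PP\S  >  k=2
[4,5] PP\(PP\S)  lex  "clearly"
[0,5] PP  <  k=4
[5,6] S\PP  lex  "quickly"
[0,6] S  <  k=5

[0,6] S   <
  [0,5] PP   <
    [0,4] PP\S   >
      [0,2] (PP\S)/PP   >
        [0,1] "here" : ((PP\S)/PP)/N
        [1,2] "idea" : N
      [2,4] PP   <
        [2,3] "no" : N/S
        [3,4] "ate" : PP\(N/S)
    [4,5] "clearly" : PP\(PP\S)
  [5,6] "quickly" : S\PP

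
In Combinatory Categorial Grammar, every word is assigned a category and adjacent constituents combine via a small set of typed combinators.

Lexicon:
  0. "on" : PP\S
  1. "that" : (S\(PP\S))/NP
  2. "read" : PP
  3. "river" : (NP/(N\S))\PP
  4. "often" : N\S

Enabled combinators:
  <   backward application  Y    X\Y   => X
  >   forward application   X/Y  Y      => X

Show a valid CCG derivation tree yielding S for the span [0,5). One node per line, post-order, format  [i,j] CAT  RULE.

[0,5] S   <
  [0,1] "on" : PP\S
  [1,5] S\(PP\S)   >
    [1,2] "that" : (S\(PP\S))/NP
    [2,5] NP   >
      [2,4] NP/(N\S)   <
        [2,3] "read" : PP
        [3,4] "river" : (NP/(N\S))\PP
      [4,5] "often" : N\S

[0,1] PP\S  lex  "on"
[1,2] (S\(PP\S))/NP  lex  "that"
[2,3] PP  lex  "read"
[3,4] (NP/(N\S))\PP  lex  "river"
[2,4] NP/(N\S)  <  k=3
[4,5] N\S  lex  "often"
[2,5] NP  >  k=4
[1,5] S\(PP\S)  >  k=2
[0,5] S  <  k=1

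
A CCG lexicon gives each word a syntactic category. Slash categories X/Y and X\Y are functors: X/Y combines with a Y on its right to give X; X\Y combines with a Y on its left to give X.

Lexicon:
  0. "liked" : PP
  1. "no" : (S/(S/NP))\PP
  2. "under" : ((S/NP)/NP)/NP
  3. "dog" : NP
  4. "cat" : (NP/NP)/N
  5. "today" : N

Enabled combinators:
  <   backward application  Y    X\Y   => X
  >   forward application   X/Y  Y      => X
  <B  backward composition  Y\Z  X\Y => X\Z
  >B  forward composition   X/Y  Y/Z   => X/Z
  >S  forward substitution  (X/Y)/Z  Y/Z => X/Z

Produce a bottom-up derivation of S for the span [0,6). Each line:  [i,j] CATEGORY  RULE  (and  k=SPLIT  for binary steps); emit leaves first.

[0,6] S   >
  [0,2] S/(S/NP)   <
    [0,1] "liked" : PP
    [1,2] "no" : (S/(S/NP))\PP
  [2,6] S/NP   >S
    [2,4] (S/NP)/NP   >
      [2,3] "under" : ((S/NP)/NP)/NP
      [3,4] "dog" : NP
    [4,6] NP/NP   >
      [4,5] "cat" : (NP/NP)/N
      [5,6] "today" : N

[0,1] PP  lex  "liked"
[1,2] (S/(S/NP))\PP  lex  "no"
[0,2] S/(S/NP)  <  k=1
[2,3] ((S/NP)/NP)/NP  lex  "under"
[3,4] NP  lex  "dog"
[2,4] (S/NP)/NP  >  k=3
[4,5] (NP/NP)/N  lex  "cat"
[5,6] N  lex  "today"
[4,6] NP/NP  >  k=5
[2,6] S/NP  >S  k=4
[0,6] S  >  k=2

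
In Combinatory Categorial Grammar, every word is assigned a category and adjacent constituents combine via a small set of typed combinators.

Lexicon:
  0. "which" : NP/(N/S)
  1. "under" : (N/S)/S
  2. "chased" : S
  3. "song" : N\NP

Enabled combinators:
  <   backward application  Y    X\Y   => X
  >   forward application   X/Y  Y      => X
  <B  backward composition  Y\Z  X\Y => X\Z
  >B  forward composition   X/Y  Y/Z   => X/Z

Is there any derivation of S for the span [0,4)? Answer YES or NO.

NO

NP/(N/S) (N/S)/S S N\NP
CKY chart[0,4] = {N}; S ∉ chart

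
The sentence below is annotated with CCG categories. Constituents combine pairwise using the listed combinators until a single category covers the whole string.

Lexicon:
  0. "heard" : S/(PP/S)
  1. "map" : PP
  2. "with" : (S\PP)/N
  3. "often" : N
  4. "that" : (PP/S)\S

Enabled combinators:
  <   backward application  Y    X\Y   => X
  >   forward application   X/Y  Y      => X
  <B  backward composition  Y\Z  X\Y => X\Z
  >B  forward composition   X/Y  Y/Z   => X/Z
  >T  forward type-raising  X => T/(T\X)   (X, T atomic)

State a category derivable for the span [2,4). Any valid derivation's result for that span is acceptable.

[0,5] S   >
  [0,1] "heard" : S/(PP/S)
  [1,5] PP/S   <
    [1,4] S   <
      [1,2] "map" : PP
      [2,4] S\PP   >
        [2,3] "with" : (S\PP)/N
        [3,4] "often" : N
    [4,5] "that" : (PP/S)\S

S\PP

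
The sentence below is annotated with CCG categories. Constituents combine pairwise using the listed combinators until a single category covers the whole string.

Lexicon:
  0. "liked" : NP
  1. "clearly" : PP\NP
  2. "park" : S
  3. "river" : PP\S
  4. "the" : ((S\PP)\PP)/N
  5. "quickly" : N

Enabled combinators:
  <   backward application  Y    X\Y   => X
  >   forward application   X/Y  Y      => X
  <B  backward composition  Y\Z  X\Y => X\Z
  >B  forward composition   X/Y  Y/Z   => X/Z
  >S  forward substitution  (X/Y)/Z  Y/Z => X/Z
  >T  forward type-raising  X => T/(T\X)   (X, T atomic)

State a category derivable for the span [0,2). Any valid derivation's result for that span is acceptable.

[0,6] S   <
  [0,2] PP   <
    [0,1] "liked" : NP
    [1,2] "clearly" : PP\NP
  [2,6] S\PP   <
    [2,4] PP   >
      [2,3] PP/(PP\S)   >T
        [2,3] "park" : S
      [3,4] "river" : PP\S
    [4,6] (S\PP)\PP   >
      [4,5] "the" : ((S\PP)\PP)/N
      [5,6] "quickly" : N

PP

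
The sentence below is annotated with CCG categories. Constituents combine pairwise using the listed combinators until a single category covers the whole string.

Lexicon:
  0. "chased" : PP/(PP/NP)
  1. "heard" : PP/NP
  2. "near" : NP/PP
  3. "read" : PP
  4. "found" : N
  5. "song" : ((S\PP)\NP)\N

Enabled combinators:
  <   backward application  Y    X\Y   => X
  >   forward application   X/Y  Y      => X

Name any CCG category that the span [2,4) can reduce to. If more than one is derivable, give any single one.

NP

[0,6] S   <
  [0,2] PP   >
    [0,1] "chased" : PP/(PP/NP)
    [1,2] "heard" : PP/NP
  [2,6] S\PP   <
    [2,4] NP   >
      [2,3] "near" : NP/PP
      [3,4] "read" : PP
    [4,6] (S\PP)\NP   <
      [4,5] "found" : N
      [5,6] "song" : ((S\PP)\NP)\N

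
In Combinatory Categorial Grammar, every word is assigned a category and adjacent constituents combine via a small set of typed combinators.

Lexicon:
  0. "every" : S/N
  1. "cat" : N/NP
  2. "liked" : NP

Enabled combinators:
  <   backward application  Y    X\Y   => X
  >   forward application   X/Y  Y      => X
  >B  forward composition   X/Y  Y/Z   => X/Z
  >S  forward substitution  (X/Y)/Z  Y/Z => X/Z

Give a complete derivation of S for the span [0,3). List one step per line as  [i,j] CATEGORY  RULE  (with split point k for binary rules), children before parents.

[0,1] S/N  lex  "every"
[1,2] N/NP  lex  "cat"
[2,3] NP  lex  "liked"
[1,3] N  >  k=2
[0,3] S  >  k=1

[0,3] S   >
  [0,1] "every" : S/N
  [1,3] N   >
    [1,2] "cat" : N/NP
    [2,3] "liked" : NP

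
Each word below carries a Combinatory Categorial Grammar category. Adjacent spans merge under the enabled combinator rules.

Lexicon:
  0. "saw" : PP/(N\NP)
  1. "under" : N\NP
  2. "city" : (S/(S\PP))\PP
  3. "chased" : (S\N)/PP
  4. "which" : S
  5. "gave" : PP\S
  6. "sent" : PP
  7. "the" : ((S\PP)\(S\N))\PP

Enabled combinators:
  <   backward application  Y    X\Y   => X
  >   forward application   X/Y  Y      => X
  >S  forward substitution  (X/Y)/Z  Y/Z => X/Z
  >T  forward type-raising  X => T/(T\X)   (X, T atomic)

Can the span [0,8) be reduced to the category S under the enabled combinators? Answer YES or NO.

YES

[0,8] S   >
  [0,3] S/(S\PP)   <
    [0,2] PP   >
      [0,1] "saw" : PP/(N\NP)
      [1,2] "under" : N\NP
    [2,3] "city" : (S/(S\PP))\PP
  [3,8] S\PP   <
    [3,6] S\N   >
      [3,4] "chased" : (S\N)/PP
      [4,6] PP   >
        [4,5] PP/(PP\S)   >T
          [4,5] "which" : S
        [5,6] "gave" : PP\S
    [6,8] (S\PP)\(S\N)   <
      [6,7] "sent" : PP
      [7,8] "the" : ((S\PP)\(S\N))\PP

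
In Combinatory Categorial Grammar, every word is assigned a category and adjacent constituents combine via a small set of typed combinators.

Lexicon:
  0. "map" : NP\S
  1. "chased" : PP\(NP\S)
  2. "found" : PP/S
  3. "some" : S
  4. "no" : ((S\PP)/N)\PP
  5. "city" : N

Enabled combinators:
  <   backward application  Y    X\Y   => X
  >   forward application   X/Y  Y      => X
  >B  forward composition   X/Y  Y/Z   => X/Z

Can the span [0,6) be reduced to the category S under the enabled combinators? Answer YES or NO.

[0,6] S   <
  [0,2] PP   <
    [0,1] "map" : NP\S
    [1,2] "chased" : PP\(NP\S)
  [2,6] S\PP   >
    [2,5] (S\PP)/N   <
      [2,4] PP   >
        [2,3] "found" : PP/S
        [3,4] "some" : S
      [4,5] "no" : ((S\PP)/N)\PP
    [5,6] "city" : N

YES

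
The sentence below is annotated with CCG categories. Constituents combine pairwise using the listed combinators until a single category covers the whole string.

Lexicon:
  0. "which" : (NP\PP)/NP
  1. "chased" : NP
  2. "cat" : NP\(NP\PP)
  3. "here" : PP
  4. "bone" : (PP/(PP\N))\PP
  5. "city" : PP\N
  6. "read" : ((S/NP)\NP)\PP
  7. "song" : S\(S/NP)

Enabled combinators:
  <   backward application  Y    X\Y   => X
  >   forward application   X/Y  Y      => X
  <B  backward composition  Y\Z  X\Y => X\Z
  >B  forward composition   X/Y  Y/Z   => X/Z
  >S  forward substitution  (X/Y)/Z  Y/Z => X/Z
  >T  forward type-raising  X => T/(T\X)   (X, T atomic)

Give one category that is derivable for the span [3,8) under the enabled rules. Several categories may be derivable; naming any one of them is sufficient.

[0,8] S   <
  [0,3] NP   <
    [0,2] NP\PP   >
      [0,1] "which" : (NP\PP)/NP
      [1,2] "chased" : NP
    [2,3] "cat" : NP\(NP\PP)
  [3,8] S\NP   <B
    [3,7] (S/NP)\NP   <
      [3,6] PP   >
        [3,5] PP/(PP\N)   <
          [3,4] "here" : PP
          [4,5] "bone" : (PP/(PP\N))\PP
        [5,6] "city" : PP\N
      [6,7] "read" : ((S/NP)\NP)\PP
    [7,8] "song" : S\(S/NP)

S\NP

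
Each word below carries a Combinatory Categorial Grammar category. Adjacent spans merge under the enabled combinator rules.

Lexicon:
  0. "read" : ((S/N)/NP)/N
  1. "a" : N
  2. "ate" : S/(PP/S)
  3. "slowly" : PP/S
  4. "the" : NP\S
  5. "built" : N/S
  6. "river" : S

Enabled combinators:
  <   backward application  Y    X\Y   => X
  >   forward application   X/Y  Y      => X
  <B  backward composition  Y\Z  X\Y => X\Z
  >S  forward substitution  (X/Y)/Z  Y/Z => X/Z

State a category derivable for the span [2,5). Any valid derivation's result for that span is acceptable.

[0,7] S   >
  [0,5] S/N   >
    [0,2] (S/N)/NP   >
      [0,1] "read" : ((S/N)/NP)/N
      [1,2] "a" : N
    [2,5] NP   <
      [2,4] S   >
        [2,3] "ate" : S/(PP/S)
        [3,4] "slowly" : PP/S
      [4,5] "the" : NP\S
  [5,7] N   >
    [5,6] "built" : N/S
    [6,7] "river" : S

NP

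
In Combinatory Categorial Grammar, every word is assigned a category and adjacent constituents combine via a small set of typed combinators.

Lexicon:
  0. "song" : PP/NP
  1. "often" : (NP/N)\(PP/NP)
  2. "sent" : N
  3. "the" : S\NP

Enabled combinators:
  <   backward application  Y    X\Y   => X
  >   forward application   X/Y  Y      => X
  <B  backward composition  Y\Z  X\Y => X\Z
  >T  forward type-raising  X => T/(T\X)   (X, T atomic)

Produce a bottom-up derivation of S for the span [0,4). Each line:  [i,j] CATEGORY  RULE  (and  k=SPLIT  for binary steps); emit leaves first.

[0,4] S   <
  [0,3] NP   >
    [0,2] NP/N   <
      [0,1] "song" : PP/NP
      [1,2] "often" : (NP/N)\(PP/NP)
    [2,3] "sent" : N
  [3,4] "the" : S\NP

[0,1] PP/NP  lex  "song"
[1,2] (NP/N)\(PP/NP)  lex  "often"
[0,2] NP/N  <  k=1
[2,3] N  lex  "sent"
[0,3] NP  >  k=2
[3,4] S\NP  lex  "the"
[0,4] S  <  k=3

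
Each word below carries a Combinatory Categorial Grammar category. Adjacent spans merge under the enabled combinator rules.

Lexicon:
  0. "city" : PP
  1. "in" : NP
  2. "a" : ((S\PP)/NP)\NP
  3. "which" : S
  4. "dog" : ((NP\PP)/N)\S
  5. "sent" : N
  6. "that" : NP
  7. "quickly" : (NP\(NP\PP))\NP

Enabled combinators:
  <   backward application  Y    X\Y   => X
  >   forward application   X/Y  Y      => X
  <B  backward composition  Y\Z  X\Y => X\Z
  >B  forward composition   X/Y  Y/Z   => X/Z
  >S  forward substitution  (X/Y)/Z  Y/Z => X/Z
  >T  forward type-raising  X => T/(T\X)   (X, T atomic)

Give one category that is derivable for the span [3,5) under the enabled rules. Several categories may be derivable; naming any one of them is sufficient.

(NP\PP)/N

[0,8] S   >
  [0,1] S/(S\PP)   >T
    [0,1] "city" : PP
  [1,8] S\PP   >
    [1,3] (S\PP)/NP   <
      [1,2] "in" : NP
      [2,3] "a" : ((S\PP)/NP)\NP
    [3,8] NP   <
      [3,6] NP\PP   >
        [3,5] (NP\PP)/N   <
          [3,4] "which" : S
          [4,5] "dog" : ((NP\PP)/N)\S
        [5,6] "sent" : N
      [6,8] NP\(NP\PP)   <
        [6,7] "that" : NP
        [7,8] "quickly" : (NP\(NP\PP))\NP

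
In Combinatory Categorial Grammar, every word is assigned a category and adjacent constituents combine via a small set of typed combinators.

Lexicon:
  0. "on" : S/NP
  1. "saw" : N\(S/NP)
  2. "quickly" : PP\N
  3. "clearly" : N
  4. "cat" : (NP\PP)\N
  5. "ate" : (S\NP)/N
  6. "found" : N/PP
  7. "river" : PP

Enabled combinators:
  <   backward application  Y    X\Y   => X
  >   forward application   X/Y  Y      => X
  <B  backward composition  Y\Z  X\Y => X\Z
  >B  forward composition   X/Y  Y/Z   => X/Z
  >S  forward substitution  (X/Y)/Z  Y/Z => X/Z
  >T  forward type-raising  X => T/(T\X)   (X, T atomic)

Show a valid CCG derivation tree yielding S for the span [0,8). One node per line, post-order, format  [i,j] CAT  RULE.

[0,8] S   <
  [0,5] NP   <
    [0,2] N   <
      [0,1] "on" : S/NP
      [1,2] "saw" : N\(S/NP)
    [2,5] NP\N   <B
      [2,3] "quickly" : PP\N
      [3,5] NP\PP   <
        [3,4] "clearly" : N
        [4,5] "cat" : (NP\PP)\N
  [5,8] S\NP   >
    [5,6] "ate" : (S\NP)/N
    [6,8] N   >
      [6,7] "found" : N/PP
      [7,8] "river" : PP

[0,1] S/NP  lex  "on"
[1,2] N\(S/NP)  lex  "saw"
[0,2] N  <  k=1
[2,3] PP\N  lex  "quickly"
[3,4] N  lex  "clearly"
[4,5] (NP\PP)\N  lex  "cat"
[3,5] NP\PP  <  k=4
[2,5] NP\N  <B  k=3
[0,5] NP  <  k=2
[5,6] (S\NP)/N  lex  "ate"
[6,7] N/PP  lex  "found"
[7,8] PP  lex  "river"
[6,8] N  >  k=7
[5,8] S\NP  >  k=6
[0,8] S  <  k=5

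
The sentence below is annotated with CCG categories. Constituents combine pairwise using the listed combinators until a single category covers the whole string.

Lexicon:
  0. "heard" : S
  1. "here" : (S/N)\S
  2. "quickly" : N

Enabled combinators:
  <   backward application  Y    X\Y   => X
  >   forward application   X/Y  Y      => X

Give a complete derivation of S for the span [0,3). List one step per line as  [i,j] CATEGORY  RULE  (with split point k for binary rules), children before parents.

[0,3] S   >
  [0,2] S/N   <
    [0,1] "heard" : S
    [1,2] "here" : (S/N)\S
  [2,3] "quickly" : N

[0,1] S  lex  "heard"
[1,2] (S/N)\S  lex  "here"
[0,2] S/N  <  k=1
[2,3] N  lex  "quickly"
[0,3] S  >  k=2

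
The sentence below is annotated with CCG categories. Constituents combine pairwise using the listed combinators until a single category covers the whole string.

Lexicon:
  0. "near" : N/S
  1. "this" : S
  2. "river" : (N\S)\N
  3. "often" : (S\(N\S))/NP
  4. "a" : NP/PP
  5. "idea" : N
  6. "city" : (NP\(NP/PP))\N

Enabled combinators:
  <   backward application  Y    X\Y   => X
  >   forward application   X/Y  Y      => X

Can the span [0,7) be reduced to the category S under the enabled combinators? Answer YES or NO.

YES

[0,7] S   <
  [0,3] N\S   <
    [0,2] N   >
      [0,1] "near" : N/S
      [1,2] "this" : S
    [2,3] "river" : (N\S)\N
  [3,7] S\(N\S)   >
    [3,4] "often" : (S\(N\S))/NP
    [4,7] NP   <
      [4,5] "a" : NP/PP
      [5,7] NP\(NP/PP)   <
        [5,6] "idea" : N
        [6,7] "city" : (NP\(NP/PP))\N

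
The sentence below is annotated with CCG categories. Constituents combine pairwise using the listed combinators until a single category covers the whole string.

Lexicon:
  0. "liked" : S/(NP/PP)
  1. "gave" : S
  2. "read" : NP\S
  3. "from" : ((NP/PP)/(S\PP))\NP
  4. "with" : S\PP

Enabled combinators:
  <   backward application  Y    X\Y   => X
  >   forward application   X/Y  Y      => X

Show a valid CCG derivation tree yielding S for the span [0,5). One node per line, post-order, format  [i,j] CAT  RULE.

[0,5] S   >
  [0,1] "liked" : S/(NP/PP)
  [1,5] NP/PP   >
    [1,4] (NP/PP)/(S\PP)   <
      [1,3] NP   <
        [1,2] "gave" : S
        [2,3] "read" : NP\S
      [3,4] "from" : ((NP/PP)/(S\PP))\NP
    [4,5] "with" : S\PP

[0,1] S/(NP/PP)  lex  "liked"
[1,2] S  lex  "gave"
[2,3] NP\S  lex  "read"
[1,3] NP  <  k=2
[3,4] ((NP/PP)/(S\PP))\NP  lex  "from"
[1,4] (NP/PP)/(S\PP)  <  k=3
[4,5] S\PP  lex  "with"
[1,5] NP/PP  >  k=4
[0,5] S  >  k=1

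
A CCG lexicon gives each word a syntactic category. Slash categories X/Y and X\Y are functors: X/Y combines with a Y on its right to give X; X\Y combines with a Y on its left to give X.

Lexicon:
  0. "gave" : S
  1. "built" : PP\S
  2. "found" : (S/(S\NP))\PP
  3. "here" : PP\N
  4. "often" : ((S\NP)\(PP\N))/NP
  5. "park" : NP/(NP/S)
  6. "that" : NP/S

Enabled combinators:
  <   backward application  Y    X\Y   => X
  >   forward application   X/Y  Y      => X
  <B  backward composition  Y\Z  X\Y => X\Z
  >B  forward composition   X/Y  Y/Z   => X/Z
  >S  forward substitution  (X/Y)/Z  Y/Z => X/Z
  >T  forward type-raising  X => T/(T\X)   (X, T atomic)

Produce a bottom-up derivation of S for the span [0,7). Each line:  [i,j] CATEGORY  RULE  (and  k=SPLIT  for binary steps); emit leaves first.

[0,1] S  lex  "gave"
[0,1] PP/(PP\S)  >T
[1,2] PP\S  lex  "built"
[0,2] PP  >  k=1
[2,3] (S/(S\NP))\PP  lex  "found"
[0,3] S/(S\NP)  <  k=2
[3,4] PP\N  lex  "here"
[4,5] ((S\NP)\(PP\N))/NP  lex  "often"
[5,6] NP/(NP/S)  lex  "park"
[6,7] NP/S  lex  "that"
[5,7] NP  >  k=6
[4,7] (S\NP)\(PP\N)  >  k=5
[3,7] S\NP  <  k=4
[0,7] S  >  k=3

[0,7] S   >
  [0,3] S/(S\NP)   <
    [0,2] PP   >
      [0,1] PP/(PP\S)   >T
        [0,1] "gave" : S
      [1,2] "built" : PP\S
    [2,3] "found" : (S/(S\NP))\PP
  [3,7] S\NP   <
    [3,4] "here" : PP\N
    [4,7] (S\NP)\(PP\N)   >
      [4,5] "often" : ((S\NP)\(PP\N))/NP
      [5,7] NP   >
        [5,6] "park" : NP/(NP/S)
        [6,7] "that" : NP/S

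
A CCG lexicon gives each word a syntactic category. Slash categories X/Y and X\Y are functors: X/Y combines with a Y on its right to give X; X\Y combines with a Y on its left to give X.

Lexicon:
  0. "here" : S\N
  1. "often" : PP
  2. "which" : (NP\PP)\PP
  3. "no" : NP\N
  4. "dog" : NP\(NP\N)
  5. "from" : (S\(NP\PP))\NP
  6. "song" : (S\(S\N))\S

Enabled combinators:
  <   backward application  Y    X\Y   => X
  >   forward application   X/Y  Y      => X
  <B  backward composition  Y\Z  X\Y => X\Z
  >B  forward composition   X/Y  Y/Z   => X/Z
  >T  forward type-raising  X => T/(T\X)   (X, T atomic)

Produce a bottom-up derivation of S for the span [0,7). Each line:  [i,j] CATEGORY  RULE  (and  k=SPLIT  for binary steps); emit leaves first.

[0,1] S\N  lex  "here"
[1,2] PP  lex  "often"
[1,2] S/(S\PP)  >T
[2,3] (NP\PP)\PP  lex  "which"
[3,4] NP\N  lex  "no"
[4,5] NP\(NP\N)  lex  "dog"
[3,5] NP  <  k=4
[5,6] (S\(NP\PP))\NP  lex  "from"
[3,6] S\(NP\PP)  <  k=5
[2,6] S\PP  <B  k=3
[1,6] S  >  k=2
[6,7] (S\(S\N))\S  lex  "song"
[1,7] S\(S\N)  <  k=6
[0,7] S  <  k=1

[0,7] S   <
  [0,1] "here" : S\N
  [1,7] S\(S\N)   <
    [1,6] S   >
      [1,2] S/(S\PP)   >T
        [1,2] "often" : PP
      [2,6] S\PP   <B
        [2,3] "which" : (NP\PP)\PP
        [3,6] S\(NP\PP)   <
          [3,5] NP   <
            [3,4] "no" : NP\N
            [4,5] "dog" : NP\(NP\N)
          [5,6] "from" : (S\(NP\PP))\NP
    [6,7] "song" : (S\(S\N))\S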